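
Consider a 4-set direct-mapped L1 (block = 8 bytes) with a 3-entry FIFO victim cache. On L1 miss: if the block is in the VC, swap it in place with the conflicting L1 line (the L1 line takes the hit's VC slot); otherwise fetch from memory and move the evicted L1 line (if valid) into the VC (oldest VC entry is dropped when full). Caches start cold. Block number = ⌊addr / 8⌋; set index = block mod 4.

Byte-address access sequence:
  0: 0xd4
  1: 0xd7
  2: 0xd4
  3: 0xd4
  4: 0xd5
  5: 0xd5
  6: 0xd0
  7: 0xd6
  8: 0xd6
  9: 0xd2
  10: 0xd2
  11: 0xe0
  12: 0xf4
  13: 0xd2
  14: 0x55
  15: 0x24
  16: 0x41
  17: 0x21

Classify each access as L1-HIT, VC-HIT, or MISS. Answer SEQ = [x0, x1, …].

SEQ = [MISS, L1-HIT, L1-HIT, L1-HIT, L1-HIT, L1-HIT, L1-HIT, L1-HIT, L1-HIT, L1-HIT, L1-HIT, MISS, MISS, VC-HIT, MISS, MISS, MISS, VC-HIT]

#0 0xd4→b26/s2 MISS; vc=[]
#1 0xd7→b26/s2 L1-HIT; vc=[]
#2 0xd4→b26/s2 L1-HIT; vc=[]
#3 0xd4→b26/s2 L1-HIT; vc=[]
#4 0xd5→b26/s2 L1-HIT; vc=[]
#5 0xd5→b26/s2 L1-HIT; vc=[]
#6 0xd0→b26/s2 L1-HIT; vc=[]
#7 0xd6→b26/s2 L1-HIT; vc=[]
#8 0xd6→b26/s2 L1-HIT; vc=[]
#9 0xd2→b26/s2 L1-HIT; vc=[]
#10 0xd2→b26/s2 L1-HIT; vc=[]
#11 0xe0→b28/s0 MISS; vc=[]
#12 0xf4→b30/s2 MISS; vc=[26]
#13 0xd2→b26/s2 VC-HIT; vc=[30]
#14 0x55→b10/s2 MISS; vc=[30,26]
#15 0x24→b4/s0 MISS; vc=[30,26,28]
#16 0x41→b8/s0 MISS; vc=[26,28,4]
#17 0x21→b4/s0 VC-HIT; vc=[26,28,8]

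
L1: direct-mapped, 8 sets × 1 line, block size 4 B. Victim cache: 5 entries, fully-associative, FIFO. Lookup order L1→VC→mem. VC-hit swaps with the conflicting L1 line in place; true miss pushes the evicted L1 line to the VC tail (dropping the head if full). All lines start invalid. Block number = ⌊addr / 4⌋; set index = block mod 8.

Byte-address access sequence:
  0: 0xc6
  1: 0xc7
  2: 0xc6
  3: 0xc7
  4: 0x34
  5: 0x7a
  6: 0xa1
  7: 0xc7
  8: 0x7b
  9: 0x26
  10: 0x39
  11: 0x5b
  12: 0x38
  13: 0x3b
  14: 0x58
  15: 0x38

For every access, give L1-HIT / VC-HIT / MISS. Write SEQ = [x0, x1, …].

#0 0xc6→b49/s1 MISS; vc=[]
#1 0xc7→b49/s1 L1-HIT; vc=[]
#2 0xc6→b49/s1 L1-HIT; vc=[]
#3 0xc7→b49/s1 L1-HIT; vc=[]
#4 0x34→b13/s5 MISS; vc=[]
#5 0x7a→b30/s6 MISS; vc=[]
#6 0xa1→b40/s0 MISS; vc=[]
#7 0xc7→b49/s1 L1-HIT; vc=[]
#8 0x7b→b30/s6 L1-HIT; vc=[]
#9 0x26→b9/s1 MISS; vc=[49]
#10 0x39→b14/s6 MISS; vc=[49,30]
#11 0x5b→b22/s6 MISS; vc=[49,30,14]
#12 0x38→b14/s6 VC-HIT; vc=[49,30,22]
#13 0x3b→b14/s6 L1-HIT; vc=[49,30,22]
#14 0x58→b22/s6 VC-HIT; vc=[49,30,14]
#15 0x38→b14/s6 VC-HIT; vc=[49,30,22]

SEQ = [MISS, L1-HIT, L1-HIT, L1-HIT, MISS, MISS, MISS, L1-HIT, L1-HIT, MISS, MISS, MISS, VC-HIT, L1-HIT, VC-HIT, VC-HIT]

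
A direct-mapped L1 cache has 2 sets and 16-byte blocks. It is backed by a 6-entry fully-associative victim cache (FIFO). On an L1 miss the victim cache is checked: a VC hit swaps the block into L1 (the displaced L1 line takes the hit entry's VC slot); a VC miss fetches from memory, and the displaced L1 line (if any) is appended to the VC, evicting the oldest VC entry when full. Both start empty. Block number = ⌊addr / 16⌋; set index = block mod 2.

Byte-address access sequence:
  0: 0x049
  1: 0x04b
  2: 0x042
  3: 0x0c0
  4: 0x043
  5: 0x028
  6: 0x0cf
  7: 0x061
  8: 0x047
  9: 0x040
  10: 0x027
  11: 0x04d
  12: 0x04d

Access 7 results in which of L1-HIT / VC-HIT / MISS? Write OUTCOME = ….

OUTCOME = MISS

0: 0x49 (blk 4, set 0) → MISS  vc=[]
1: 0x4b (blk 4, set 0) → L1-HIT  vc=[]
2: 0x42 (blk 4, set 0) → L1-HIT  vc=[]
3: 0xc0 (blk 12, set 0) → MISS  vc=[4]
4: 0x43 (blk 4, set 0) → VC-HIT  vc=[12]
5: 0x28 (blk 2, set 0) → MISS  vc=[12, 4]
6: 0xcf (blk 12, set 0) → VC-HIT  vc=[2, 4]
7: 0x61 (blk 6, set 0) → MISS  vc=[2, 4, 12]
8: 0x47 (blk 4, set 0) → VC-HIT  vc=[2, 6, 12]
9: 0x40 (blk 4, set 0) → L1-HIT  vc=[2, 6, 12]
10: 0x27 (blk 2, set 0) → VC-HIT  vc=[4, 6, 12]
11: 0x4d (blk 4, set 0) → VC-HIT  vc=[2, 6, 12]
12: 0x4d (blk 4, set 0) → L1-HIT  vc=[2, 6, 12]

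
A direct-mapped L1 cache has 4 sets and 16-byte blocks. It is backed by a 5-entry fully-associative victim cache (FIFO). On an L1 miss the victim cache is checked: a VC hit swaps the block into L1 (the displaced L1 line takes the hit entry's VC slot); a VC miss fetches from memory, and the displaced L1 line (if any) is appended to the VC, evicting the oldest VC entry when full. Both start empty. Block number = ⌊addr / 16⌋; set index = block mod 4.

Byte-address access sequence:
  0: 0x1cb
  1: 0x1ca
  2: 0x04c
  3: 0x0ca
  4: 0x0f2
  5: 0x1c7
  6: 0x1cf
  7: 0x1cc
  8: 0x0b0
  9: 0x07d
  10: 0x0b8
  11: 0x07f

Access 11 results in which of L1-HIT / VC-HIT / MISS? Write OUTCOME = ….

OUTCOME = VC-HIT

0: 0x1cb (blk 28, set 0) → MISS  vc=[]
1: 0x1ca (blk 28, set 0) → L1-HIT  vc=[]
2: 0x4c (blk 4, set 0) → MISS  vc=[28]
3: 0xca (blk 12, set 0) → MISS  vc=[28, 4]
4: 0xf2 (blk 15, set 3) → MISS  vc=[28, 4]
5: 0x1c7 (blk 28, set 0) → VC-HIT  vc=[12, 4]
6: 0x1cf (blk 28, set 0) → L1-HIT  vc=[12, 4]
7: 0x1cc (blk 28, set 0) → L1-HIT  vc=[12, 4]
8: 0xb0 (blk 11, set 3) → MISS  vc=[12, 4, 15]
9: 0x7d (blk 7, set 3) → MISS  vc=[12, 4, 15, 11]
10: 0xb8 (blk 11, set 3) → VC-HIT  vc=[12, 4, 15, 7]
11: 0x7f (blk 7, set 3) → VC-HIT  vc=[12, 4, 15, 11]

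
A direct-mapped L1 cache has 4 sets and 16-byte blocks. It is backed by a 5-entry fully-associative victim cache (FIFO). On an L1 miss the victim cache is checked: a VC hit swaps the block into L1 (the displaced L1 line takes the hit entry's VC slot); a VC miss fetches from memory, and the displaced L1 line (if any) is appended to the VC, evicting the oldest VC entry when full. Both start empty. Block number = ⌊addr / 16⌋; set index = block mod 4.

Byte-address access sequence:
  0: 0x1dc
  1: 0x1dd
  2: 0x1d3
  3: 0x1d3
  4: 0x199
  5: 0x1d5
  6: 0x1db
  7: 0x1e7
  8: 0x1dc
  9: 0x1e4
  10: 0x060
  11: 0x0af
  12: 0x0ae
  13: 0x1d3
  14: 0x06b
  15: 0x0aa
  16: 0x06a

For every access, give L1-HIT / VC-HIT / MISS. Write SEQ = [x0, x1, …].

0: 0x1dc (blk 29, set 1) → MISS  vc=[]
1: 0x1dd (blk 29, set 1) → L1-HIT  vc=[]
2: 0x1d3 (blk 29, set 1) → L1-HIT  vc=[]
3: 0x1d3 (blk 29, set 1) → L1-HIT  vc=[]
4: 0x199 (blk 25, set 1) → MISS  vc=[29]
5: 0x1d5 (blk 29, set 1) → VC-HIT  vc=[25]
6: 0x1db (blk 29, set 1) → L1-HIT  vc=[25]
7: 0x1e7 (blk 30, set 2) → MISS  vc=[25]
8: 0x1dc (blk 29, set 1) → L1-HIT  vc=[25]
9: 0x1e4 (blk 30, set 2) → L1-HIT  vc=[25]
10: 0x60 (blk 6, set 2) → MISS  vc=[25, 30]
11: 0xaf (blk 10, set 2) → MISS  vc=[25, 30, 6]
12: 0xae (blk 10, set 2) → L1-HIT  vc=[25, 30, 6]
13: 0x1d3 (blk 29, set 1) → L1-HIT  vc=[25, 30, 6]
14: 0x6b (blk 6, set 2) → VC-HIT  vc=[25, 30, 10]
15: 0xaa (blk 10, set 2) → VC-HIT  vc=[25, 30, 6]
16: 0x6a (blk 6, set 2) → VC-HIT  vc=[25, 30, 10]

SEQ = [MISS, L1-HIT, L1-HIT, L1-HIT, MISS, VC-HIT, L1-HIT, MISS, L1-HIT, L1-HIT, MISS, MISS, L1-HIT, L1-HIT, VC-HIT, VC-HIT, VC-HIT]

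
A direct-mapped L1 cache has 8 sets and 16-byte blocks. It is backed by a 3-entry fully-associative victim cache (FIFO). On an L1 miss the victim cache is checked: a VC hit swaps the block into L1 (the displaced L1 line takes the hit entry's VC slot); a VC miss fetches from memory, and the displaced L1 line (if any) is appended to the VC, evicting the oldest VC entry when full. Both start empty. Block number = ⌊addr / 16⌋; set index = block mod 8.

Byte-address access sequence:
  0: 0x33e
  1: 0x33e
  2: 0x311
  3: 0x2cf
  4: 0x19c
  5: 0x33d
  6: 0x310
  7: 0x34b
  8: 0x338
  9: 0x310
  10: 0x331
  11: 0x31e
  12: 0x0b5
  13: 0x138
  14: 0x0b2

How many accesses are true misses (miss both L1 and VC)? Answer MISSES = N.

0: 0x33e (blk 51, set 3) → MISS  vc=[]
1: 0x33e (blk 51, set 3) → L1-HIT  vc=[]
2: 0x311 (blk 49, set 1) → MISS  vc=[]
3: 0x2cf (blk 44, set 4) → MISS  vc=[]
4: 0x19c (blk 25, set 1) → MISS  vc=[49]
5: 0x33d (blk 51, set 3) → L1-HIT  vc=[49]
6: 0x310 (blk 49, set 1) → VC-HIT  vc=[25]
7: 0x34b (blk 52, set 4) → MISS  vc=[25, 44]
8: 0x338 (blk 51, set 3) → L1-HIT  vc=[25, 44]
9: 0x310 (blk 49, set 1) → L1-HIT  vc=[25, 44]
10: 0x331 (blk 51, set 3) → L1-HIT  vc=[25, 44]
11: 0x31e (blk 49, set 1) → L1-HIT  vc=[25, 44]
12: 0xb5 (blk 11, set 3) → MISS  vc=[25, 44, 51]
13: 0x138 (blk 19, set 3) → MISS  vc=[44, 51, 11]
14: 0xb2 (blk 11, set 3) → VC-HIT  vc=[44, 51, 19]

MISSES = 7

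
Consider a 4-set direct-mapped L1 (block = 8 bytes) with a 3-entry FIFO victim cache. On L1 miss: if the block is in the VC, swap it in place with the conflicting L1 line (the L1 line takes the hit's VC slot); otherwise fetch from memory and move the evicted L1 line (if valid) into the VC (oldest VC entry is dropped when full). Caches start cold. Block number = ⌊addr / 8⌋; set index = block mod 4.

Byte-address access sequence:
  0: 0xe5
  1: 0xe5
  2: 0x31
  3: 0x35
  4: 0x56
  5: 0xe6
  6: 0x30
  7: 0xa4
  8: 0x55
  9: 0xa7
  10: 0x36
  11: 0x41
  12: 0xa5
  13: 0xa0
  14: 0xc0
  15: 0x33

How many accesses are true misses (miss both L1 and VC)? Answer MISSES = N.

MISSES = 6

0: 0xe5 (blk 28, set 0) → MISS  vc=[]
1: 0xe5 (blk 28, set 0) → L1-HIT  vc=[]
2: 0x31 (blk 6, set 2) → MISS  vc=[]
3: 0x35 (blk 6, set 2) → L1-HIT  vc=[]
4: 0x56 (blk 10, set 2) → MISS  vc=[6]
5: 0xe6 (blk 28, set 0) → L1-HIT  vc=[6]
6: 0x30 (blk 6, set 2) → VC-HIT  vc=[10]
7: 0xa4 (blk 20, set 0) → MISS  vc=[10, 28]
8: 0x55 (blk 10, set 2) → VC-HIT  vc=[6, 28]
9: 0xa7 (blk 20, set 0) → L1-HIT  vc=[6, 28]
10: 0x36 (blk 6, set 2) → VC-HIT  vc=[10, 28]
11: 0x41 (blk 8, set 0) → MISS  vc=[10, 28, 20]
12: 0xa5 (blk 20, set 0) → VC-HIT  vc=[10, 28, 8]
13: 0xa0 (blk 20, set 0) → L1-HIT  vc=[10, 28, 8]
14: 0xc0 (blk 24, set 0) → MISS  vc=[28, 8, 20]
15: 0x33 (blk 6, set 2) → L1-HIT  vc=[28, 8, 20]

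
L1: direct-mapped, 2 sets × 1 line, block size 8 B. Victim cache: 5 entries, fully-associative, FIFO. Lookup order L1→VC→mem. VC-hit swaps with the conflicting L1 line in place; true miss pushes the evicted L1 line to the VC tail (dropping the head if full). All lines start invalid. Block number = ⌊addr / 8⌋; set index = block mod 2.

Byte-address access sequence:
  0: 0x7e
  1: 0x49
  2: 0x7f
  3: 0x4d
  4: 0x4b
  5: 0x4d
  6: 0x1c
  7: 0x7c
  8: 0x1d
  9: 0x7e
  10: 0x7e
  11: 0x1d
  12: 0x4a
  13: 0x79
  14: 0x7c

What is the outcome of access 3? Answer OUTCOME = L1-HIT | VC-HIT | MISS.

OUTCOME = VC-HIT

  [0] addr=0x7e blk=15 s=1: MISS | VC []
  [1] addr=0x49 blk=9 s=1: MISS | VC [15]
  [2] addr=0x7f blk=15 s=1: VC-HIT | VC [9]
  [3] addr=0x4d blk=9 s=1: VC-HIT | VC [15]
  [4] addr=0x4b blk=9 s=1: L1-HIT | VC [15]
  [5] addr=0x4d blk=9 s=1: L1-HIT | VC [15]
  [6] addr=0x1c blk=3 s=1: MISS | VC [15, 9]
  [7] addr=0x7c blk=15 s=1: VC-HIT | VC [3, 9]
  [8] addr=0x1d blk=3 s=1: VC-HIT | VC [15, 9]
  [9] addr=0x7e blk=15 s=1: VC-HIT | VC [3, 9]
  [10] addr=0x7e blk=15 s=1: L1-HIT | VC [3, 9]
  [11] addr=0x1d blk=3 s=1: VC-HIT | VC [15, 9]
  [12] addr=0x4a blk=9 s=1: VC-HIT | VC [15, 3]
  [13] addr=0x79 blk=15 s=1: VC-HIT | VC [9, 3]
  [14] addr=0x7c blk=15 s=1: L1-HIT | VC [9, 3]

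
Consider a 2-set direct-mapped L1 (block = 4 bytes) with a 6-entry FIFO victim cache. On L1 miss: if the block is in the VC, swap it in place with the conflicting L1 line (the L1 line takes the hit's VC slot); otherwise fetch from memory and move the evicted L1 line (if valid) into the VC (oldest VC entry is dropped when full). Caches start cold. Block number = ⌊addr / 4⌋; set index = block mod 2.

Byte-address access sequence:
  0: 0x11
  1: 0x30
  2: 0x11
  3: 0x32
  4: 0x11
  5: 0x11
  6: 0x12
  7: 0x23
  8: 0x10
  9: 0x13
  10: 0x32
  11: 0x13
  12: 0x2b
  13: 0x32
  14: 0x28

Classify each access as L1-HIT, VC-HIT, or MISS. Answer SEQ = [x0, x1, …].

  [0] addr=0x11 blk=4 s=0: MISS | VC []
  [1] addr=0x30 blk=12 s=0: MISS | VC [4]
  [2] addr=0x11 blk=4 s=0: VC-HIT | VC [12]
  [3] addr=0x32 blk=12 s=0: VC-HIT | VC [4]
  [4] addr=0x11 blk=4 s=0: VC-HIT | VC [12]
  [5] addr=0x11 blk=4 s=0: L1-HIT | VC [12]
  [6] addr=0x12 blk=4 s=0: L1-HIT | VC [12]
  [7] addr=0x23 blk=8 s=0: MISS | VC [12, 4]
  [8] addr=0x10 blk=4 s=0: VC-HIT | VC [12, 8]
  [9] addr=0x13 blk=4 s=0: L1-HIT | VC [12, 8]
  [10] addr=0x32 blk=12 s=0: VC-HIT | VC [4, 8]
  [11] addr=0x13 blk=4 s=0: VC-HIT | VC [12, 8]
  [12] addr=0x2b blk=10 s=0: MISS | VC [12, 8, 4]
  [13] addr=0x32 blk=12 s=0: VC-HIT | VC [10, 8, 4]
  [14] addr=0x28 blk=10 s=0: VC-HIT | VC [12, 8, 4]

SEQ = [MISS, MISS, VC-HIT, VC-HIT, VC-HIT, L1-HIT, L1-HIT, MISS, VC-HIT, L1-HIT, VC-HIT, VC-HIT, MISS, VC-HIT, VC-HIT]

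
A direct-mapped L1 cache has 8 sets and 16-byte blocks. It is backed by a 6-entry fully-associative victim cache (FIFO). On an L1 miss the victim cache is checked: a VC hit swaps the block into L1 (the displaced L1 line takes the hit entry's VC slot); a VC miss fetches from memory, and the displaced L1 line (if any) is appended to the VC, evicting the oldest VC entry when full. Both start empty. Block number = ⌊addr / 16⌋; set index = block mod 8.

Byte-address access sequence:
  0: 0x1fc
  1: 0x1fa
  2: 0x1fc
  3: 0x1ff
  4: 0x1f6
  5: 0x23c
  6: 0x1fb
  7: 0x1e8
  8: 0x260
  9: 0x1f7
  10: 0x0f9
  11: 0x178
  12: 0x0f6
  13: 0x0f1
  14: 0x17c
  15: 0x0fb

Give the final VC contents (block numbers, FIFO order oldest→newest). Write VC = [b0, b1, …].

VC = [30, 31, 23]

0: 0x1fc (blk 31, set 7) → MISS  vc=[]
1: 0x1fa (blk 31, set 7) → L1-HIT  vc=[]
2: 0x1fc (blk 31, set 7) → L1-HIT  vc=[]
3: 0x1ff (blk 31, set 7) → L1-HIT  vc=[]
4: 0x1f6 (blk 31, set 7) → L1-HIT  vc=[]
5: 0x23c (blk 35, set 3) → MISS  vc=[]
6: 0x1fb (blk 31, set 7) → L1-HIT  vc=[]
7: 0x1e8 (blk 30, set 6) → MISS  vc=[]
8: 0x260 (blk 38, set 6) → MISS  vc=[30]
9: 0x1f7 (blk 31, set 7) → L1-HIT  vc=[30]
10: 0xf9 (blk 15, set 7) → MISS  vc=[30, 31]
11: 0x178 (blk 23, set 7) → MISS  vc=[30, 31, 15]
12: 0xf6 (blk 15, set 7) → VC-HIT  vc=[30, 31, 23]
13: 0xf1 (blk 15, set 7) → L1-HIT  vc=[30, 31, 23]
14: 0x17c (blk 23, set 7) → VC-HIT  vc=[30, 31, 15]
15: 0xfb (blk 15, set 7) → VC-HIT  vc=[30, 31, 23]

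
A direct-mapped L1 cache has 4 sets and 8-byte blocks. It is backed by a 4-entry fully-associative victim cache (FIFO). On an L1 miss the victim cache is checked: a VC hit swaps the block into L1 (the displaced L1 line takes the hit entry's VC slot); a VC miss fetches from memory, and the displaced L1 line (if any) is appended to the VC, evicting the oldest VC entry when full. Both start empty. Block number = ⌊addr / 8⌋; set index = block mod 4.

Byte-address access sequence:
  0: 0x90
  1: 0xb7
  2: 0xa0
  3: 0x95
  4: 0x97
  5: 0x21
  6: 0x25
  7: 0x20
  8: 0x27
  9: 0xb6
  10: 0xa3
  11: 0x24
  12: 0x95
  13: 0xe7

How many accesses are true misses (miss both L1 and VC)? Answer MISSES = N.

MISSES = 5

#0 0x90→b18/s2 MISS; vc=[]
#1 0xb7→b22/s2 MISS; vc=[18]
#2 0xa0→b20/s0 MISS; vc=[18]
#3 0x95→b18/s2 VC-HIT; vc=[22]
#4 0x97→b18/s2 L1-HIT; vc=[22]
#5 0x21→b4/s0 MISS; vc=[22,20]
#6 0x25→b4/s0 L1-HIT; vc=[22,20]
#7 0x20→b4/s0 L1-HIT; vc=[22,20]
#8 0x27→b4/s0 L1-HIT; vc=[22,20]
#9 0xb6→b22/s2 VC-HIT; vc=[18,20]
#10 0xa3→b20/s0 VC-HIT; vc=[18,4]
#11 0x24→b4/s0 VC-HIT; vc=[18,20]
#12 0x95→b18/s2 VC-HIT; vc=[22,20]
#13 0xe7→b28/s0 MISS; vc=[22,20,4]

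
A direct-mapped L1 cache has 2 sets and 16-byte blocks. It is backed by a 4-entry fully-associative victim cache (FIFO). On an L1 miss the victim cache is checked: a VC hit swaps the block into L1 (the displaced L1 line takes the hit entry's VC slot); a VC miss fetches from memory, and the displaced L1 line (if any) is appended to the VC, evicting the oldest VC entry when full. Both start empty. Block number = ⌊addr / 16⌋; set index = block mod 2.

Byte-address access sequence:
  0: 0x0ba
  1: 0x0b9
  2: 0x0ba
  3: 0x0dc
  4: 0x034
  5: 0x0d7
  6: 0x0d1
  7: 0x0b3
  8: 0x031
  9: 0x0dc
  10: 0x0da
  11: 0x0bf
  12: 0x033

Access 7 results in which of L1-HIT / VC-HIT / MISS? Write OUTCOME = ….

0: 0xba (blk 11, set 1) → MISS  vc=[]
1: 0xb9 (blk 11, set 1) → L1-HIT  vc=[]
2: 0xba (blk 11, set 1) → L1-HIT  vc=[]
3: 0xdc (blk 13, set 1) → MISS  vc=[11]
4: 0x34 (blk 3, set 1) → MISS  vc=[11, 13]
5: 0xd7 (blk 13, set 1) → VC-HIT  vc=[11, 3]
6: 0xd1 (blk 13, set 1) → L1-HIT  vc=[11, 3]
7: 0xb3 (blk 11, set 1) → VC-HIT  vc=[13, 3]
8: 0x31 (blk 3, set 1) → VC-HIT  vc=[13, 11]
9: 0xdc (blk 13, set 1) → VC-HIT  vc=[3, 11]
10: 0xda (blk 13, set 1) → L1-HIT  vc=[3, 11]
11: 0xbf (blk 11, set 1) → VC-HIT  vc=[3, 13]
12: 0x33 (blk 3, set 1) → VC-HIT  vc=[11, 13]

OUTCOME = VC-HIT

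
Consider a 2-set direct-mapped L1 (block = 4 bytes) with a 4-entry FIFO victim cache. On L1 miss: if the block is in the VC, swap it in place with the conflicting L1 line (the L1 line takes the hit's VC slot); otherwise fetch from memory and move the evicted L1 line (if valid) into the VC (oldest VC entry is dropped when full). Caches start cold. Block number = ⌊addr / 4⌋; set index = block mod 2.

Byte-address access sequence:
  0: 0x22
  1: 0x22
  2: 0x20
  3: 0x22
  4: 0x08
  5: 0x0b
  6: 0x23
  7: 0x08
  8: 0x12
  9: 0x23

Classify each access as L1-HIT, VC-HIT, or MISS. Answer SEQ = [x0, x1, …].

SEQ = [MISS, L1-HIT, L1-HIT, L1-HIT, MISS, L1-HIT, VC-HIT, VC-HIT, MISS, VC-HIT]

0: 0x22 (blk 8, set 0) → MISS  vc=[]
1: 0x22 (blk 8, set 0) → L1-HIT  vc=[]
2: 0x20 (blk 8, set 0) → L1-HIT  vc=[]
3: 0x22 (blk 8, set 0) → L1-HIT  vc=[]
4: 0x8 (blk 2, set 0) → MISS  vc=[8]
5: 0xb (blk 2, set 0) → L1-HIT  vc=[8]
6: 0x23 (blk 8, set 0) → VC-HIT  vc=[2]
7: 0x8 (blk 2, set 0) → VC-HIT  vc=[8]
8: 0x12 (blk 4, set 0) → MISS  vc=[8, 2]
9: 0x23 (blk 8, set 0) → VC-HIT  vc=[4, 2]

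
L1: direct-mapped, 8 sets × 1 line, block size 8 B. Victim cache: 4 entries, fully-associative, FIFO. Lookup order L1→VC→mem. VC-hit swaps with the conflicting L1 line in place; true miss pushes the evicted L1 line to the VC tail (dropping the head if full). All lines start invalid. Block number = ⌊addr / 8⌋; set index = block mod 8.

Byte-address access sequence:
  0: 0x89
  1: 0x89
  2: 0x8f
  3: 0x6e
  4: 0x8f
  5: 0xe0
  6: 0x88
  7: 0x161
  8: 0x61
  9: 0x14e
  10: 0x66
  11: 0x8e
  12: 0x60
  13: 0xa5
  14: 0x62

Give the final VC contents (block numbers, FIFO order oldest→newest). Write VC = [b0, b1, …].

VC = [28, 44, 41, 20]

  [0] addr=0x89 blk=17 s=1: MISS | VC []
  [1] addr=0x89 blk=17 s=1: L1-HIT | VC []
  [2] addr=0x8f blk=17 s=1: L1-HIT | VC []
  [3] addr=0x6e blk=13 s=5: MISS | VC []
  [4] addr=0x8f blk=17 s=1: L1-HIT | VC []
  [5] addr=0xe0 blk=28 s=4: MISS | VC []
  [6] addr=0x88 blk=17 s=1: L1-HIT | VC []
  [7] addr=0x161 blk=44 s=4: MISS | VC [28]
  [8] addr=0x61 blk=12 s=4: MISS | VC [28, 44]
  [9] addr=0x14e blk=41 s=1: MISS | VC [28, 44, 17]
  [10] addr=0x66 blk=12 s=4: L1-HIT | VC [28, 44, 17]
  [11] addr=0x8e blk=17 s=1: VC-HIT | VC [28, 44, 41]
  [12] addr=0x60 blk=12 s=4: L1-HIT | VC [28, 44, 41]
  [13] addr=0xa5 blk=20 s=4: MISS | VC [28, 44, 41, 12]
  [14] addr=0x62 blk=12 s=4: VC-HIT | VC [28, 44, 41, 20]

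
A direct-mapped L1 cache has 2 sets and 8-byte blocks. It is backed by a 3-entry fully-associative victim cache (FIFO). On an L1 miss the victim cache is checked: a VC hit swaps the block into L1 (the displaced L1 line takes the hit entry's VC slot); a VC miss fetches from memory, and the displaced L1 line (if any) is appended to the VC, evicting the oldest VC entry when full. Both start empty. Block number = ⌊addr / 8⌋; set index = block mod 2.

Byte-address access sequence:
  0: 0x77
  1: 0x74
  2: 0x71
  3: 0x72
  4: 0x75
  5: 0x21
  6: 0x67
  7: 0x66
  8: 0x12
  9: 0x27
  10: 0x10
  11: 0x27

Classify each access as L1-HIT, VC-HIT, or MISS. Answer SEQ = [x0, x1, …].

SEQ = [MISS, L1-HIT, L1-HIT, L1-HIT, L1-HIT, MISS, MISS, L1-HIT, MISS, VC-HIT, VC-HIT, VC-HIT]

0: 0x77 (blk 14, set 0) → MISS  vc=[]
1: 0x74 (blk 14, set 0) → L1-HIT  vc=[]
2: 0x71 (blk 14, set 0) → L1-HIT  vc=[]
3: 0x72 (blk 14, set 0) → L1-HIT  vc=[]
4: 0x75 (blk 14, set 0) → L1-HIT  vc=[]
5: 0x21 (blk 4, set 0) → MISS  vc=[14]
6: 0x67 (blk 12, set 0) → MISS  vc=[14, 4]
7: 0x66 (blk 12, set 0) → L1-HIT  vc=[14, 4]
8: 0x12 (blk 2, set 0) → MISS  vc=[14, 4, 12]
9: 0x27 (blk 4, set 0) → VC-HIT  vc=[14, 2, 12]
10: 0x10 (blk 2, set 0) → VC-HIT  vc=[14, 4, 12]
11: 0x27 (blk 4, set 0) → VC-HIT  vc=[14, 2, 12]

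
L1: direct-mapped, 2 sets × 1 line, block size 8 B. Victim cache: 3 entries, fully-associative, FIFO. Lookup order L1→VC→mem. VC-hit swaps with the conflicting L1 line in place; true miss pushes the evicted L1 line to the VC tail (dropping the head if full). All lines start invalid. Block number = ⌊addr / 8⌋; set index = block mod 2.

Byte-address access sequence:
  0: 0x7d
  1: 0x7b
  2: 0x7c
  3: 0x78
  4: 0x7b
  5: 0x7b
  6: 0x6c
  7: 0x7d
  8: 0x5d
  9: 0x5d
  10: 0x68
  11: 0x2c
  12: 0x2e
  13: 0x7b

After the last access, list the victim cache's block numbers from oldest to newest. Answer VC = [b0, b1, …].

#0 0x7d→b15/s1 MISS; vc=[]
#1 0x7b→b15/s1 L1-HIT; vc=[]
#2 0x7c→b15/s1 L1-HIT; vc=[]
#3 0x78→b15/s1 L1-HIT; vc=[]
#4 0x7b→b15/s1 L1-HIT; vc=[]
#5 0x7b→b15/s1 L1-HIT; vc=[]
#6 0x6c→b13/s1 MISS; vc=[15]
#7 0x7d→b15/s1 VC-HIT; vc=[13]
#8 0x5d→b11/s1 MISS; vc=[13,15]
#9 0x5d→b11/s1 L1-HIT; vc=[13,15]
#10 0x68→b13/s1 VC-HIT; vc=[11,15]
#11 0x2c→b5/s1 MISS; vc=[11,15,13]
#12 0x2e→b5/s1 L1-HIT; vc=[11,15,13]
#13 0x7b→b15/s1 VC-HIT; vc=[11,5,13]

VC = [11, 5, 13]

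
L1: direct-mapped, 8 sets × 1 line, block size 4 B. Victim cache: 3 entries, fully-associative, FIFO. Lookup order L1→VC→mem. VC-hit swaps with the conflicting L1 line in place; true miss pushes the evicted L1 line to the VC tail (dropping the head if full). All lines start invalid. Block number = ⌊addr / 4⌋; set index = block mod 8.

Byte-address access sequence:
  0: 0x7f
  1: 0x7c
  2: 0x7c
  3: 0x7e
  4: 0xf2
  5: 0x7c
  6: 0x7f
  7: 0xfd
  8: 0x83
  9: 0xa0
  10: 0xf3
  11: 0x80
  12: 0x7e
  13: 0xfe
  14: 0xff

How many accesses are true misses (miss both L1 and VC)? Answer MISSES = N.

#0 0x7f→b31/s7 MISS; vc=[]
#1 0x7c→b31/s7 L1-HIT; vc=[]
#2 0x7c→b31/s7 L1-HIT; vc=[]
#3 0x7e→b31/s7 L1-HIT; vc=[]
#4 0xf2→b60/s4 MISS; vc=[]
#5 0x7c→b31/s7 L1-HIT; vc=[]
#6 0x7f→b31/s7 L1-HIT; vc=[]
#7 0xfd→b63/s7 MISS; vc=[31]
#8 0x83→b32/s0 MISS; vc=[31]
#9 0xa0→b40/s0 MISS; vc=[31,32]
#10 0xf3→b60/s4 L1-HIT; vc=[31,32]
#11 0x80→b32/s0 VC-HIT; vc=[31,40]
#12 0x7e→b31/s7 VC-HIT; vc=[63,40]
#13 0xfe→b63/s7 VC-HIT; vc=[31,40]
#14 0xff→b63/s7 L1-HIT; vc=[31,40]

MISSES = 5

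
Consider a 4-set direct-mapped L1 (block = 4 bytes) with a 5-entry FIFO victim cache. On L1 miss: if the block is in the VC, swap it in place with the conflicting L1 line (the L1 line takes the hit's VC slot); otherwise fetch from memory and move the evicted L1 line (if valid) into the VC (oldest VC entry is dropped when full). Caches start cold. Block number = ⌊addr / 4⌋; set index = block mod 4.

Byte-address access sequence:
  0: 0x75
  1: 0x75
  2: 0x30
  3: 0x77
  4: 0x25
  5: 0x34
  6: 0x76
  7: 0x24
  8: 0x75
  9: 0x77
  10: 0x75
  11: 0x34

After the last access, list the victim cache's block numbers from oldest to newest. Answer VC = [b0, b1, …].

VC = [29, 9]

#0 0x75→b29/s1 MISS; vc=[]
#1 0x75→b29/s1 L1-HIT; vc=[]
#2 0x30→b12/s0 MISS; vc=[]
#3 0x77→b29/s1 L1-HIT; vc=[]
#4 0x25→b9/s1 MISS; vc=[29]
#5 0x34→b13/s1 MISS; vc=[29,9]
#6 0x76→b29/s1 VC-HIT; vc=[13,9]
#7 0x24→b9/s1 VC-HIT; vc=[13,29]
#8 0x75→b29/s1 VC-HIT; vc=[13,9]
#9 0x77→b29/s1 L1-HIT; vc=[13,9]
#10 0x75→b29/s1 L1-HIT; vc=[13,9]
#11 0x34→b13/s1 VC-HIT; vc=[29,9]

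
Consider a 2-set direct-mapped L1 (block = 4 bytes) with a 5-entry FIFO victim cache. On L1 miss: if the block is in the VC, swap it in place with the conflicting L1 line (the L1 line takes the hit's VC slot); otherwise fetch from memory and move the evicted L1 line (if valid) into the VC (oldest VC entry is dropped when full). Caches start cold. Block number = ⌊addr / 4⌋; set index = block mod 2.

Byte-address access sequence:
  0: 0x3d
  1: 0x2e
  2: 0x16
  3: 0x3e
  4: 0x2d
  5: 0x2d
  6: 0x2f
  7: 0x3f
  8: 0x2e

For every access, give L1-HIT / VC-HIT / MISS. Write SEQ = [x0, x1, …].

SEQ = [MISS, MISS, MISS, VC-HIT, VC-HIT, L1-HIT, L1-HIT, VC-HIT, VC-HIT]

#0 0x3d→b15/s1 MISS; vc=[]
#1 0x2e→b11/s1 MISS; vc=[15]
#2 0x16→b5/s1 MISS; vc=[15,11]
#3 0x3e→b15/s1 VC-HIT; vc=[5,11]
#4 0x2d→b11/s1 VC-HIT; vc=[5,15]
#5 0x2d→b11/s1 L1-HIT; vc=[5,15]
#6 0x2f→b11/s1 L1-HIT; vc=[5,15]
#7 0x3f→b15/s1 VC-HIT; vc=[5,11]
#8 0x2e→b11/s1 VC-HIT; vc=[5,15]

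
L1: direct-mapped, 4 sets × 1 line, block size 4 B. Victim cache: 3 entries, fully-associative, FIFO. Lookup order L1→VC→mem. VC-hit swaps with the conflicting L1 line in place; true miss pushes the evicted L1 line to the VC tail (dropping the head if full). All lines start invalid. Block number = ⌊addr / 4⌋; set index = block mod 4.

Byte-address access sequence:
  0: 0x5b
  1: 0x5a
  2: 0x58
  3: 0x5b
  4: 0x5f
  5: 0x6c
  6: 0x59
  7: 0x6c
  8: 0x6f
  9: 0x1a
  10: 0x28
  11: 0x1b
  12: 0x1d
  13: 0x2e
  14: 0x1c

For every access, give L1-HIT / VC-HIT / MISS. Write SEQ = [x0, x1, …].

  [0] addr=0x5b blk=22 s=2: MISS | VC []
  [1] addr=0x5a blk=22 s=2: L1-HIT | VC []
  [2] addr=0x58 blk=22 s=2: L1-HIT | VC []
  [3] addr=0x5b blk=22 s=2: L1-HIT | VC []
  [4] addr=0x5f blk=23 s=3: MISS | VC []
  [5] addr=0x6c blk=27 s=3: MISS | VC [23]
  [6] addr=0x59 blk=22 s=2: L1-HIT | VC [23]
  [7] addr=0x6c blk=27 s=3: L1-HIT | VC [23]
  [8] addr=0x6f blk=27 s=3: L1-HIT | VC [23]
  [9] addr=0x1a blk=6 s=2: MISS | VC [23, 22]
  [10] addr=0x28 blk=10 s=2: MISS | VC [23, 22, 6]
  [11] addr=0x1b blk=6 s=2: VC-HIT | VC [23, 22, 10]
  [12] addr=0x1d blk=7 s=3: MISS | VC [22, 10, 27]
  [13] addr=0x2e blk=11 s=3: MISS | VC [10, 27, 7]
  [14] addr=0x1c blk=7 s=3: VC-HIT | VC [10, 27, 11]

SEQ = [MISS, L1-HIT, L1-HIT, L1-HIT, MISS, MISS, L1-HIT, L1-HIT, L1-HIT, MISS, MISS, VC-HIT, MISS, MISS, VC-HIT]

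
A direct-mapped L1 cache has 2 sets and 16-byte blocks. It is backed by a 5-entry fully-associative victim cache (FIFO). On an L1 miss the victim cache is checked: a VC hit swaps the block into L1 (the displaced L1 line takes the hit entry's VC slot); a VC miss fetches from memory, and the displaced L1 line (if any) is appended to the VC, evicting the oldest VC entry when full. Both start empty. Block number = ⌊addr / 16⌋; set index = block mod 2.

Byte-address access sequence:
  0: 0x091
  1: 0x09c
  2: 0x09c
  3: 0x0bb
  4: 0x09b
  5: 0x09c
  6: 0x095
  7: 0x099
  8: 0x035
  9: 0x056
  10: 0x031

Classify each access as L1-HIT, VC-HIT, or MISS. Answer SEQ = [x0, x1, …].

SEQ = [MISS, L1-HIT, L1-HIT, MISS, VC-HIT, L1-HIT, L1-HIT, L1-HIT, MISS, MISS, VC-HIT]

0: 0x91 (blk 9, set 1) → MISS  vc=[]
1: 0x9c (blk 9, set 1) → L1-HIT  vc=[]
2: 0x9c (blk 9, set 1) → L1-HIT  vc=[]
3: 0xbb (blk 11, set 1) → MISS  vc=[9]
4: 0x9b (blk 9, set 1) → VC-HIT  vc=[11]
5: 0x9c (blk 9, set 1) → L1-HIT  vc=[11]
6: 0x95 (blk 9, set 1) → L1-HIT  vc=[11]
7: 0x99 (blk 9, set 1) → L1-HIT  vc=[11]
8: 0x35 (blk 3, set 1) → MISS  vc=[11, 9]
9: 0x56 (blk 5, set 1) → MISS  vc=[11, 9, 3]
10: 0x31 (blk 3, set 1) → VC-HIT  vc=[11, 9, 5]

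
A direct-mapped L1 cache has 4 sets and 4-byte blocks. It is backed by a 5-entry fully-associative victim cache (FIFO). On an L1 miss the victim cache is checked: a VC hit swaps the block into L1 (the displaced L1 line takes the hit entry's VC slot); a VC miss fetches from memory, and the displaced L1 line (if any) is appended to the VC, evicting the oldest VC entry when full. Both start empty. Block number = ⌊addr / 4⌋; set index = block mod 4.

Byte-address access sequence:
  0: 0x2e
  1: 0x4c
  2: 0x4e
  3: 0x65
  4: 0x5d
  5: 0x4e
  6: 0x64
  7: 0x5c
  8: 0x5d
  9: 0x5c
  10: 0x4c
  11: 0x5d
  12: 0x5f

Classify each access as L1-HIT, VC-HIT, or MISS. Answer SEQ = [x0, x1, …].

SEQ = [MISS, MISS, L1-HIT, MISS, MISS, VC-HIT, L1-HIT, VC-HIT, L1-HIT, L1-HIT, VC-HIT, VC-HIT, L1-HIT]

  [0] addr=0x2e blk=11 s=3: MISS | VC []
  [1] addr=0x4c blk=19 s=3: MISS | VC [11]
  [2] addr=0x4e blk=19 s=3: L1-HIT | VC [11]
  [3] addr=0x65 blk=25 s=1: MISS | VC [11]
  [4] addr=0x5d blk=23 s=3: MISS | VC [11, 19]
  [5] addr=0x4e blk=19 s=3: VC-HIT | VC [11, 23]
  [6] addr=0x64 blk=25 s=1: L1-HIT | VC [11, 23]
  [7] addr=0x5c blk=23 s=3: VC-HIT | VC [11, 19]
  [8] addr=0x5d blk=23 s=3: L1-HIT | VC [11, 19]
  [9] addr=0x5c blk=23 s=3: L1-HIT | VC [11, 19]
  [10] addr=0x4c blk=19 s=3: VC-HIT | VC [11, 23]
  [11] addr=0x5d blk=23 s=3: VC-HIT | VC [11, 19]
  [12] addr=0x5f blk=23 s=3: L1-HIT | VC [11, 19]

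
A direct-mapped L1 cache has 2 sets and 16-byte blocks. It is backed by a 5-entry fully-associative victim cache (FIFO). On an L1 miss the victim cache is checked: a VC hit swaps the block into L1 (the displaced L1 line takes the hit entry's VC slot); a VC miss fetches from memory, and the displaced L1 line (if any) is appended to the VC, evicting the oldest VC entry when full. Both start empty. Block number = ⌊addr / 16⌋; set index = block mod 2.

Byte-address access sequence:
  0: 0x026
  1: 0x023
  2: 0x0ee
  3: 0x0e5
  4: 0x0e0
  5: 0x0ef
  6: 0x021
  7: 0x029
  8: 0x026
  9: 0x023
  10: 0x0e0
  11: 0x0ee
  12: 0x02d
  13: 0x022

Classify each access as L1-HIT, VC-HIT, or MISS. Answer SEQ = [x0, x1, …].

SEQ = [MISS, L1-HIT, MISS, L1-HIT, L1-HIT, L1-HIT, VC-HIT, L1-HIT, L1-HIT, L1-HIT, VC-HIT, L1-HIT, VC-HIT, L1-HIT]

#0 0x26→b2/s0 MISS; vc=[]
#1 0x23→b2/s0 L1-HIT; vc=[]
#2 0xee→b14/s0 MISS; vc=[2]
#3 0xe5→b14/s0 L1-HIT; vc=[2]
#4 0xe0→b14/s0 L1-HIT; vc=[2]
#5 0xef→b14/s0 L1-HIT; vc=[2]
#6 0x21→b2/s0 VC-HIT; vc=[14]
#7 0x29→b2/s0 L1-HIT; vc=[14]
#8 0x26→b2/s0 L1-HIT; vc=[14]
#9 0x23→b2/s0 L1-HIT; vc=[14]
#10 0xe0→b14/s0 VC-HIT; vc=[2]
#11 0xee→b14/s0 L1-HIT; vc=[2]
#12 0x2d→b2/s0 VC-HIT; vc=[14]
#13 0x22→b2/s0 L1-HIT; vc=[14]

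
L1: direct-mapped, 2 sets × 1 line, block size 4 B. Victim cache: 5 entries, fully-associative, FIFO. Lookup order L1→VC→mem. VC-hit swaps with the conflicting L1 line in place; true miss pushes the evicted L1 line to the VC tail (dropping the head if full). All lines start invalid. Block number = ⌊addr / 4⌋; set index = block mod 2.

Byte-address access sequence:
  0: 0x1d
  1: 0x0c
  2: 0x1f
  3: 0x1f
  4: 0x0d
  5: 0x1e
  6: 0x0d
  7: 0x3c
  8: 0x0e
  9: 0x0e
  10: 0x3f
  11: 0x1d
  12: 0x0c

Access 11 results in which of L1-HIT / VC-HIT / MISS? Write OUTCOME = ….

OUTCOME = VC-HIT

  [0] addr=0x1d blk=7 s=1: MISS | VC []
  [1] addr=0xc blk=3 s=1: MISS | VC [7]
  [2] addr=0x1f blk=7 s=1: VC-HIT | VC [3]
  [3] addr=0x1f blk=7 s=1: L1-HIT | VC [3]
  [4] addr=0xd blk=3 s=1: VC-HIT | VC [7]
  [5] addr=0x1e blk=7 s=1: VC-HIT | VC [3]
  [6] addr=0xd blk=3 s=1: VC-HIT | VC [7]
  [7] addr=0x3c blk=15 s=1: MISS | VC [7, 3]
  [8] addr=0xe blk=3 s=1: VC-HIT | VC [7, 15]
  [9] addr=0xe blk=3 s=1: L1-HIT | VC [7, 15]
  [10] addr=0x3f blk=15 s=1: VC-HIT | VC [7, 3]
  [11] addr=0x1d blk=7 s=1: VC-HIT | VC [15, 3]
  [12] addr=0xc blk=3 s=1: VC-HIT | VC [15, 7]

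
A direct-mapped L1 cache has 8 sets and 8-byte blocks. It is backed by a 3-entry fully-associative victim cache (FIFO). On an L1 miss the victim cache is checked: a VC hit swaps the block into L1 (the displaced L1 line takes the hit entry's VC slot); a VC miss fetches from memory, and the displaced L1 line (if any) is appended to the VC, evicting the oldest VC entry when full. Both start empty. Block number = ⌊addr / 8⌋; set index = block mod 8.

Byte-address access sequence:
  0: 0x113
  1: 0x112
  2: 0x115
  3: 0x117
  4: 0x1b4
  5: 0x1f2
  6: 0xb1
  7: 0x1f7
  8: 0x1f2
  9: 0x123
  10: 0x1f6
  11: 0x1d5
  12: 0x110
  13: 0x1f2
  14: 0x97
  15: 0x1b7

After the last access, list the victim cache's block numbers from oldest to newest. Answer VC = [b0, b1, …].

VC = [58, 34, 62]

  [0] addr=0x113 blk=34 s=2: MISS | VC []
  [1] addr=0x112 blk=34 s=2: L1-HIT | VC []
  [2] addr=0x115 blk=34 s=2: L1-HIT | VC []
  [3] addr=0x117 blk=34 s=2: L1-HIT | VC []
  [4] addr=0x1b4 blk=54 s=6: MISS | VC []
  [5] addr=0x1f2 blk=62 s=6: MISS | VC [54]
  [6] addr=0xb1 blk=22 s=6: MISS | VC [54, 62]
  [7] addr=0x1f7 blk=62 s=6: VC-HIT | VC [54, 22]
  [8] addr=0x1f2 blk=62 s=6: L1-HIT | VC [54, 22]
  [9] addr=0x123 blk=36 s=4: MISS | VC [54, 22]
  [10] addr=0x1f6 blk=62 s=6: L1-HIT | VC [54, 22]
  [11] addr=0x1d5 blk=58 s=2: MISS | VC [54, 22, 34]
  [12] addr=0x110 blk=34 s=2: VC-HIT | VC [54, 22, 58]
  [13] addr=0x1f2 blk=62 s=6: L1-HIT | VC [54, 22, 58]
  [14] addr=0x97 blk=18 s=2: MISS | VC [22, 58, 34]
  [15] addr=0x1b7 blk=54 s=6: MISS | VC [58, 34, 62]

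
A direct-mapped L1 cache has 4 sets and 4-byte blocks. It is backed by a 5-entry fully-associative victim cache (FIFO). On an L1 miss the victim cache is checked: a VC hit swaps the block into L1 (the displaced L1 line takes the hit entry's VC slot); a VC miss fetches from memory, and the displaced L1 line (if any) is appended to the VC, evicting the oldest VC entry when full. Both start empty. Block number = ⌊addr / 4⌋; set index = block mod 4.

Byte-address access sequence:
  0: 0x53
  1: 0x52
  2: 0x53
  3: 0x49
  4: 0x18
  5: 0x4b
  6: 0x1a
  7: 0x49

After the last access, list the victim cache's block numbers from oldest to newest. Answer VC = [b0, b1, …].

#0 0x53→b20/s0 MISS; vc=[]
#1 0x52→b20/s0 L1-HIT; vc=[]
#2 0x53→b20/s0 L1-HIT; vc=[]
#3 0x49→b18/s2 MISS; vc=[]
#4 0x18→b6/s2 MISS; vc=[18]
#5 0x4b→b18/s2 VC-HIT; vc=[6]
#6 0x1a→b6/s2 VC-HIT; vc=[18]
#7 0x49→b18/s2 VC-HIT; vc=[6]

VC = [6]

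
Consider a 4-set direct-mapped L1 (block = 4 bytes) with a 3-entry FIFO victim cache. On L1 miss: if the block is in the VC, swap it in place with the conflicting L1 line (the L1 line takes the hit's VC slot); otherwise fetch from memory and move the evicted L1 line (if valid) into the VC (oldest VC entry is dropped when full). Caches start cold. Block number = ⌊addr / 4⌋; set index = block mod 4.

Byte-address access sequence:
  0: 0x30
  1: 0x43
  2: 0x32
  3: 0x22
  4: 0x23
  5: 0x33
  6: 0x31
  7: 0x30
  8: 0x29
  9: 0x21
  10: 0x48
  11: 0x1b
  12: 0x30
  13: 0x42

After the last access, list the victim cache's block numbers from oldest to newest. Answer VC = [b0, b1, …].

  [0] addr=0x30 blk=12 s=0: MISS | VC []
  [1] addr=0x43 blk=16 s=0: MISS | VC [12]
  [2] addr=0x32 blk=12 s=0: VC-HIT | VC [16]
  [3] addr=0x22 blk=8 s=0: MISS | VC [16, 12]
  [4] addr=0x23 blk=8 s=0: L1-HIT | VC [16, 12]
  [5] addr=0x33 blk=12 s=0: VC-HIT | VC [16, 8]
  [6] addr=0x31 blk=12 s=0: L1-HIT | VC [16, 8]
  [7] addr=0x30 blk=12 s=0: L1-HIT | VC [16, 8]
  [8] addr=0x29 blk=10 s=2: MISS | VC [16, 8]
  [9] addr=0x21 blk=8 s=0: VC-HIT | VC [16, 12]
  [10] addr=0x48 blk=18 s=2: MISS | VC [16, 12, 10]
  [11] addr=0x1b blk=6 s=2: MISS | VC [12, 10, 18]
  [12] addr=0x30 blk=12 s=0: VC-HIT | VC [8, 10, 18]
  [13] addr=0x42 blk=16 s=0: MISS | VC [10, 18, 12]

VC = [10, 18, 12]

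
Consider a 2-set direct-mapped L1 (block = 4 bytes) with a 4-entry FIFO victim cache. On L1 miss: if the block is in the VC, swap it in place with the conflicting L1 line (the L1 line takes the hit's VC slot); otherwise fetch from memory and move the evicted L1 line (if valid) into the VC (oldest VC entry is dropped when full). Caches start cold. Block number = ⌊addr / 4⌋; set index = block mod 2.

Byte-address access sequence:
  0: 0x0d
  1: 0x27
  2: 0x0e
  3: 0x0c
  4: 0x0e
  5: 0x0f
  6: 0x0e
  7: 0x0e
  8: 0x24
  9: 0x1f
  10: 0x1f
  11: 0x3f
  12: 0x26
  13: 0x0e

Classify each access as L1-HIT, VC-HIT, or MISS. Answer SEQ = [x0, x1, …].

SEQ = [MISS, MISS, VC-HIT, L1-HIT, L1-HIT, L1-HIT, L1-HIT, L1-HIT, VC-HIT, MISS, L1-HIT, MISS, VC-HIT, VC-HIT]

0: 0xd (blk 3, set 1) → MISS  vc=[]
1: 0x27 (blk 9, set 1) → MISS  vc=[3]
2: 0xe (blk 3, set 1) → VC-HIT  vc=[9]
3: 0xc (blk 3, set 1) → L1-HIT  vc=[9]
4: 0xe (blk 3, set 1) → L1-HIT  vc=[9]
5: 0xf (blk 3, set 1) → L1-HIT  vc=[9]
6: 0xe (blk 3, set 1) → L1-HIT  vc=[9]
7: 0xe (blk 3, set 1) → L1-HIT  vc=[9]
8: 0x24 (blk 9, set 1) → VC-HIT  vc=[3]
9: 0x1f (blk 7, set 1) → MISS  vc=[3, 9]
10: 0x1f (blk 7, set 1) → L1-HIT  vc=[3, 9]
11: 0x3f (blk 15, set 1) → MISS  vc=[3, 9, 7]
12: 0x26 (blk 9, set 1) → VC-HIT  vc=[3, 15, 7]
13: 0xe (blk 3, set 1) → VC-HIT  vc=[9, 15, 7]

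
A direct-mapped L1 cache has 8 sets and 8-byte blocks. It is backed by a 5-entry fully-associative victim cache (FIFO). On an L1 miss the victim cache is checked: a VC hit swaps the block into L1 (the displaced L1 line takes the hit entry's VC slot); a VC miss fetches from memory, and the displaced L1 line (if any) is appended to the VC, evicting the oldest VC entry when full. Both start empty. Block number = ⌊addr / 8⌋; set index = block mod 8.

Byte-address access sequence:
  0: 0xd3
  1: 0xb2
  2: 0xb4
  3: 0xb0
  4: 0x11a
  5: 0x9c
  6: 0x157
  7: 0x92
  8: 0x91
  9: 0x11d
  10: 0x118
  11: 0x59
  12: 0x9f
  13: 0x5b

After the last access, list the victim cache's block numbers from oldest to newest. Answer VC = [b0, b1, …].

VC = [19, 26, 42, 35]

  [0] addr=0xd3 blk=26 s=2: MISS | VC []
  [1] addr=0xb2 blk=22 s=6: MISS | VC []
  [2] addr=0xb4 blk=22 s=6: L1-HIT | VC []
  [3] addr=0xb0 blk=22 s=6: L1-HIT | VC []
  [4] addr=0x11a blk=35 s=3: MISS | VC []
  [5] addr=0x9c blk=19 s=3: MISS | VC [35]
  [6] addr=0x157 blk=42 s=2: MISS | VC [35, 26]
  [7] addr=0x92 blk=18 s=2: MISS | VC [35, 26, 42]
  [8] addr=0x91 blk=18 s=2: L1-HIT | VC [35, 26, 42]
  [9] addr=0x11d blk=35 s=3: VC-HIT | VC [19, 26, 42]
  [10] addr=0x118 blk=35 s=3: L1-HIT | VC [19, 26, 42]
  [11] addr=0x59 blk=11 s=3: MISS | VC [19, 26, 42, 35]
  [12] addr=0x9f blk=19 s=3: VC-HIT | VC [11, 26, 42, 35]
  [13] addr=0x5b blk=11 s=3: VC-HIT | VC [19, 26, 42, 35]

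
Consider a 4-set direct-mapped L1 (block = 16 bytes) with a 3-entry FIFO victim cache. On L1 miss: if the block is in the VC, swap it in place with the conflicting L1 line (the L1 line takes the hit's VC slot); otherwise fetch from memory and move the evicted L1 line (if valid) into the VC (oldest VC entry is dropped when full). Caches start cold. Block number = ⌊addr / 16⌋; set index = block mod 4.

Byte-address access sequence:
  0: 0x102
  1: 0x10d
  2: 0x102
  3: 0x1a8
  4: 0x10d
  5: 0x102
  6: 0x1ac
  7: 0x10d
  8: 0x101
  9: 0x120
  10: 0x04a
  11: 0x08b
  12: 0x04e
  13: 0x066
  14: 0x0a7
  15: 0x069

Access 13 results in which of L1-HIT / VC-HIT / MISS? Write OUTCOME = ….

0: 0x102 (blk 16, set 0) → MISS  vc=[]
1: 0x10d (blk 16, set 0) → L1-HIT  vc=[]
2: 0x102 (blk 16, set 0) → L1-HIT  vc=[]
3: 0x1a8 (blk 26, set 2) → MISS  vc=[]
4: 0x10d (blk 16, set 0) → L1-HIT  vc=[]
5: 0x102 (blk 16, set 0) → L1-HIT  vc=[]
6: 0x1ac (blk 26, set 2) → L1-HIT  vc=[]
7: 0x10d (blk 16, set 0) → L1-HIT  vc=[]
8: 0x101 (blk 16, set 0) → L1-HIT  vc=[]
9: 0x120 (blk 18, set 2) → MISS  vc=[26]
10: 0x4a (blk 4, set 0) → MISS  vc=[26, 16]
11: 0x8b (blk 8, set 0) → MISS  vc=[26, 16, 4]
12: 0x4e (blk 4, set 0) → VC-HIT  vc=[26, 16, 8]
13: 0x66 (blk 6, set 2) → MISS  vc=[16, 8, 18]
14: 0xa7 (blk 10, set 2) → MISS  vc=[8, 18, 6]
15: 0x69 (blk 6, set 2) → VC-HIT  vc=[8, 18, 10]

OUTCOME = MISS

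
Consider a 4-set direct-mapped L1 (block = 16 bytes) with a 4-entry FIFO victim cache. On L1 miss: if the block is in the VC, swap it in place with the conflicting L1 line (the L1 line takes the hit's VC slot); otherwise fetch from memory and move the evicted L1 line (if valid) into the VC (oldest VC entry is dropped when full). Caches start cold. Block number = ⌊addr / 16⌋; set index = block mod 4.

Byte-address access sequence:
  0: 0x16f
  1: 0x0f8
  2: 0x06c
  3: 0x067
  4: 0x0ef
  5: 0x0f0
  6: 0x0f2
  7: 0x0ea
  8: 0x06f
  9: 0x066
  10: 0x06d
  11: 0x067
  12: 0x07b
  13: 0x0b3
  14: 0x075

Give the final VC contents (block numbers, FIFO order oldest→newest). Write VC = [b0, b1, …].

VC = [22, 14, 15, 11]

0: 0x16f (blk 22, set 2) → MISS  vc=[]
1: 0xf8 (blk 15, set 3) → MISS  vc=[]
2: 0x6c (blk 6, set 2) → MISS  vc=[22]
3: 0x67 (blk 6, set 2) → L1-HIT  vc=[22]
4: 0xef (blk 14, set 2) → MISS  vc=[22, 6]
5: 0xf0 (blk 15, set 3) → L1-HIT  vc=[22, 6]
6: 0xf2 (blk 15, set 3) → L1-HIT  vc=[22, 6]
7: 0xea (blk 14, set 2) → L1-HIT  vc=[22, 6]
8: 0x6f (blk 6, set 2) → VC-HIT  vc=[22, 14]
9: 0x66 (blk 6, set 2) → L1-HIT  vc=[22, 14]
10: 0x6d (blk 6, set 2) → L1-HIT  vc=[22, 14]
11: 0x67 (blk 6, set 2) → L1-HIT  vc=[22, 14]
12: 0x7b (blk 7, set 3) → MISS  vc=[22, 14, 15]
13: 0xb3 (blk 11, set 3) → MISS  vc=[22, 14, 15, 7]
14: 0x75 (blk 7, set 3) → VC-HIT  vc=[22, 14, 15, 11]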